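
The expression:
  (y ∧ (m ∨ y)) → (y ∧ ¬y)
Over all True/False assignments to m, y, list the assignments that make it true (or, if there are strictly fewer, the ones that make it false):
is true only for:
  m=False, y=False;
  m=True, y=False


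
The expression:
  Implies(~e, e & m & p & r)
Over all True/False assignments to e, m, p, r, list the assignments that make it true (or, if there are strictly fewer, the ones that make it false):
is true only for:
  e=True, m=False, p=False, r=False;
  e=True, m=False, p=False, r=True;
  e=True, m=False, p=True, r=False;
  e=True, m=False, p=True, r=True;
  e=True, m=True, p=False, r=False;
  e=True, m=True, p=False, r=True;
  e=True, m=True, p=True, r=False;
  e=True, m=True, p=True, r=True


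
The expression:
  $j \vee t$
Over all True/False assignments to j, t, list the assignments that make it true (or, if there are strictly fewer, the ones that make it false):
is false only for:
  j=False, t=False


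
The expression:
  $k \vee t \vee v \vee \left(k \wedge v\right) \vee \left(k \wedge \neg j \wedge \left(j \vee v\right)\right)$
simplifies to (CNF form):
$k \vee t \vee v$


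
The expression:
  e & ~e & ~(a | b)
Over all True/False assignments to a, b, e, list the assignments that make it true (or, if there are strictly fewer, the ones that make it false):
is never true.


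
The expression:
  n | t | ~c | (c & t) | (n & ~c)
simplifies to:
n | t | ~c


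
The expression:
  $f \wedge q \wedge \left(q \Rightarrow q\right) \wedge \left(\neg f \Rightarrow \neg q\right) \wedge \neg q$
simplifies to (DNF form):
$\text{False}$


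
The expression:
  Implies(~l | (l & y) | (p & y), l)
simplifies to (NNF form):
l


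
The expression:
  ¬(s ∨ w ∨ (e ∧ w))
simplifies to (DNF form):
¬s ∧ ¬w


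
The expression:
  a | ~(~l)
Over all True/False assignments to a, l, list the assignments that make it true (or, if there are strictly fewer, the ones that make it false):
is false only for:
  a=False, l=False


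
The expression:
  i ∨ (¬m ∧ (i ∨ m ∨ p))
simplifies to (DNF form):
i ∨ (p ∧ ¬m)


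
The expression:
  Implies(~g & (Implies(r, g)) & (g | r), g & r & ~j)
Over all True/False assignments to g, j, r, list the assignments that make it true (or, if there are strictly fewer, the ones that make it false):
is always true.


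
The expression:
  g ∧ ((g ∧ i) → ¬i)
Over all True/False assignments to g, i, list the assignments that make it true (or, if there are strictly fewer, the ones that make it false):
is true only for:
  g=True, i=False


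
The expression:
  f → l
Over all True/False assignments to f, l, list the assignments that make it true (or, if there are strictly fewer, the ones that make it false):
is false only for:
  f=True, l=False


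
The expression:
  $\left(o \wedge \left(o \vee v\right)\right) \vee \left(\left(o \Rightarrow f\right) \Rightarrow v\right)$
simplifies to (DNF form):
$o \vee v$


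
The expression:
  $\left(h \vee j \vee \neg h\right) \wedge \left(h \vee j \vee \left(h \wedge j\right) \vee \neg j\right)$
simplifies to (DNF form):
$\text{True}$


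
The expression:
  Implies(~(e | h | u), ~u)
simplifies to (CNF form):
True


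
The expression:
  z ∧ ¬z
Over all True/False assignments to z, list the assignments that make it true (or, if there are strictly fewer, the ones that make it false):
is never true.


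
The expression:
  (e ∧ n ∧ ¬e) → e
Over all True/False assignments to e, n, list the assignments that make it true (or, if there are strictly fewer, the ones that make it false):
is always true.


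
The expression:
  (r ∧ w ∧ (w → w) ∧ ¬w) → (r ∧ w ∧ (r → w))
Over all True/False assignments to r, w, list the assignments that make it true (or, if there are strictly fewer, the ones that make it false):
is always true.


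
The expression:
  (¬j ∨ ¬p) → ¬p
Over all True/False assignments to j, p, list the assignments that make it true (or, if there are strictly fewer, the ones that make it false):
is false only for:
  j=False, p=True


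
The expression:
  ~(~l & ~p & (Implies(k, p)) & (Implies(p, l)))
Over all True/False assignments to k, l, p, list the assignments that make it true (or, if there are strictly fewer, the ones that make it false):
is false only for:
  k=False, l=False, p=False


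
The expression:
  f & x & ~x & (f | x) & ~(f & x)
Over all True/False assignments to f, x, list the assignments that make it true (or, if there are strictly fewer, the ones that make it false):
is never true.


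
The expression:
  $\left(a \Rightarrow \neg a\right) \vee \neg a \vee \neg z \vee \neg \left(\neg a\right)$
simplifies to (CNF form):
$\text{True}$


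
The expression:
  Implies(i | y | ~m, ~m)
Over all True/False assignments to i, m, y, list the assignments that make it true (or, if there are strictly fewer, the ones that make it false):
is false only for:
  i=False, m=True, y=True;
  i=True, m=True, y=False;
  i=True, m=True, y=True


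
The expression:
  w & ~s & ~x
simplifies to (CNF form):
w & ~s & ~x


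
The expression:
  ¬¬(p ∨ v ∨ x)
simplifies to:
p ∨ v ∨ x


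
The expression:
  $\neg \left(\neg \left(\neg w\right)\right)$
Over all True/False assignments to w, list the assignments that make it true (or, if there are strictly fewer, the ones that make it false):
is true only for:
  w=False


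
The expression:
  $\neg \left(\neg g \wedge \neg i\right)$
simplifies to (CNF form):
$g \vee i$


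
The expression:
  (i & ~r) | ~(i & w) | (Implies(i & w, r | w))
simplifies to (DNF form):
True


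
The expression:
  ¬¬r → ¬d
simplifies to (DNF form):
¬d ∨ ¬r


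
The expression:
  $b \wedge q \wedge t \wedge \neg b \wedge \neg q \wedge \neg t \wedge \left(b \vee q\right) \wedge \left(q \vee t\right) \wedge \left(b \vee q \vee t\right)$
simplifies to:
$\text{False}$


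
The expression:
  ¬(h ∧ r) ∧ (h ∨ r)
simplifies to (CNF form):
(h ∨ r) ∧ (¬h ∨ ¬r)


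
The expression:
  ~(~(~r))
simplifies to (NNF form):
~r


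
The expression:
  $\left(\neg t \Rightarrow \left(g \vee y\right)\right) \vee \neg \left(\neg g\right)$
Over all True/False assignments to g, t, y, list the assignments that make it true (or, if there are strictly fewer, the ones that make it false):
is false only for:
  g=False, t=False, y=False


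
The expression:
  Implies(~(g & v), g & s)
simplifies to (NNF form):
g & (s | v)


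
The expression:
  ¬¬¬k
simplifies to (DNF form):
¬k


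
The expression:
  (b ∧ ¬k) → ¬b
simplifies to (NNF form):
k ∨ ¬b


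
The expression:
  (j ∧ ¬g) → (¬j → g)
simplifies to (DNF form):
True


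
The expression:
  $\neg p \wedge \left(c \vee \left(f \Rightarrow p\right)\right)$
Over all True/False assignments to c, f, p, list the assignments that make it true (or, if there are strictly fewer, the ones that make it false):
is true only for:
  c=False, f=False, p=False;
  c=True, f=False, p=False;
  c=True, f=True, p=False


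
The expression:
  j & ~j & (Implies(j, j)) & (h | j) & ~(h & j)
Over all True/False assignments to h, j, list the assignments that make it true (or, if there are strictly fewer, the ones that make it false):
is never true.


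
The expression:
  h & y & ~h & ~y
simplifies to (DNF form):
False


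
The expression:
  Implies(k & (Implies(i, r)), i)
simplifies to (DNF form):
i | ~k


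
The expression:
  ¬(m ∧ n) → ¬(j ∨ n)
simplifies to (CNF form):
(m ∨ ¬n) ∧ (n ∨ ¬j)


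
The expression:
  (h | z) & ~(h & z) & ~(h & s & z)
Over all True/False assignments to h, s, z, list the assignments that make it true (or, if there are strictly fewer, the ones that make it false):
is true only for:
  h=False, s=False, z=True;
  h=False, s=True, z=True;
  h=True, s=False, z=False;
  h=True, s=True, z=False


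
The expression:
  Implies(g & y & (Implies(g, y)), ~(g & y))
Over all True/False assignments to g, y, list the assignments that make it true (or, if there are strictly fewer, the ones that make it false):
is false only for:
  g=True, y=True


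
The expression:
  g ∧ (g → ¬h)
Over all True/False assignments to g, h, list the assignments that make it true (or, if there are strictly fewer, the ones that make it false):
is true only for:
  g=True, h=False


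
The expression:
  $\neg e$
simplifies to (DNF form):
$\neg e$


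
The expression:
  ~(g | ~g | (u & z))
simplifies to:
False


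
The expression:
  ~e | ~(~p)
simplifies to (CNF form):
p | ~e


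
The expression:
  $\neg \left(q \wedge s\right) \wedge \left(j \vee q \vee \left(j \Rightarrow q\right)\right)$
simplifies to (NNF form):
$\neg q \vee \neg s$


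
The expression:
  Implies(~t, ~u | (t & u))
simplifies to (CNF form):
t | ~u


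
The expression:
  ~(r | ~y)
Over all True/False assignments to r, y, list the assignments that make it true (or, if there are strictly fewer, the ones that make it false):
is true only for:
  r=False, y=True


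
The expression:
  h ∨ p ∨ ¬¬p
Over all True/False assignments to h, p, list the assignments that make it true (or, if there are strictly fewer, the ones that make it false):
is false only for:
  h=False, p=False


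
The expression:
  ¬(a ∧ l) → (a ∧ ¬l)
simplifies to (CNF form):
a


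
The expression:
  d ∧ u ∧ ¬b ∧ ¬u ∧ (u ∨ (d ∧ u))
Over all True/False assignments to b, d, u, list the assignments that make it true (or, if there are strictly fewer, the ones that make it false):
is never true.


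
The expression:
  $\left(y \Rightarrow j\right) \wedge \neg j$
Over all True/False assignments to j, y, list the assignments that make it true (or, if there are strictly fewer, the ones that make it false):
is true only for:
  j=False, y=False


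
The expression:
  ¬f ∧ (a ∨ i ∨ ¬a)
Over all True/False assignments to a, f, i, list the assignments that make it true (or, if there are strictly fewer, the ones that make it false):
is true only for:
  a=False, f=False, i=False;
  a=False, f=False, i=True;
  a=True, f=False, i=False;
  a=True, f=False, i=True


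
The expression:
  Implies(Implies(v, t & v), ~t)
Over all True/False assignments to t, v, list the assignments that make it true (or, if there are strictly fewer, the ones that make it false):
is true only for:
  t=False, v=False;
  t=False, v=True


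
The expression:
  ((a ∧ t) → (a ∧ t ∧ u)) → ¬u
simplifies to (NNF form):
¬u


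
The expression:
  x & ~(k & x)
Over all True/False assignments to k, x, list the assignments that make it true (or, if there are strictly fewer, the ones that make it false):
is true only for:
  k=False, x=True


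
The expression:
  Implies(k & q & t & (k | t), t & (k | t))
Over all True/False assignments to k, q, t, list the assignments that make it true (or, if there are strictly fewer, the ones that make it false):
is always true.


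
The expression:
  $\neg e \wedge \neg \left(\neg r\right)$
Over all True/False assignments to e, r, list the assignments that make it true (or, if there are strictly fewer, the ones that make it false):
is true only for:
  e=False, r=True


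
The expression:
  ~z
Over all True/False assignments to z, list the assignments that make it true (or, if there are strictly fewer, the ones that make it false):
is true only for:
  z=False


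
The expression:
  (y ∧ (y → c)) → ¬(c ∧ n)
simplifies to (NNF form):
¬c ∨ ¬n ∨ ¬y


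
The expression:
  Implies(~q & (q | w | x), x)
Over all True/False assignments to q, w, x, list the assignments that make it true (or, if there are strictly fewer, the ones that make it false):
is false only for:
  q=False, w=True, x=False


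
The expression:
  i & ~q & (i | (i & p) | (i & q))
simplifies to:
i & ~q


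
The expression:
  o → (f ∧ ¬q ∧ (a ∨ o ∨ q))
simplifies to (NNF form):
(f ∧ ¬q) ∨ ¬o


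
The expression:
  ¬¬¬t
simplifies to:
¬t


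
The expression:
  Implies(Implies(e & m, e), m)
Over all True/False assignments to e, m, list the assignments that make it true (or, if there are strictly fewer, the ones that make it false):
is true only for:
  e=False, m=True;
  e=True, m=True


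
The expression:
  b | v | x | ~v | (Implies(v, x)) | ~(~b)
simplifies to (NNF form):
True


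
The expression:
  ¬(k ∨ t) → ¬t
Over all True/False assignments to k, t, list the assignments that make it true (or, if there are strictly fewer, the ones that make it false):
is always true.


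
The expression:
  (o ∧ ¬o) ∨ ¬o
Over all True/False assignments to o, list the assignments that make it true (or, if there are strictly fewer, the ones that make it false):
is true only for:
  o=False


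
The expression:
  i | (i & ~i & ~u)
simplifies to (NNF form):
i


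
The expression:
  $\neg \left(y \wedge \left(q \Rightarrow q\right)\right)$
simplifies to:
$\neg y$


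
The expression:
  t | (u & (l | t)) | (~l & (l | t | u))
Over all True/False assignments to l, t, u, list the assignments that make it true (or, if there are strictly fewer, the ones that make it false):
is false only for:
  l=False, t=False, u=False;
  l=True, t=False, u=False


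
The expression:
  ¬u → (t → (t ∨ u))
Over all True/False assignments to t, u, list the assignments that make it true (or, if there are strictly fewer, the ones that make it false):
is always true.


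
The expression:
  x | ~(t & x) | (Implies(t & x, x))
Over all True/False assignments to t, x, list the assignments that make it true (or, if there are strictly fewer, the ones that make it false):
is always true.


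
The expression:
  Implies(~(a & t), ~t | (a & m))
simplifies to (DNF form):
a | ~t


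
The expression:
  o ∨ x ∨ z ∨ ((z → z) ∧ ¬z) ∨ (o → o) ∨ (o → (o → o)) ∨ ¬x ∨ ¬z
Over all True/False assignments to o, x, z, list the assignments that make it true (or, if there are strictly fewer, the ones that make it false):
is always true.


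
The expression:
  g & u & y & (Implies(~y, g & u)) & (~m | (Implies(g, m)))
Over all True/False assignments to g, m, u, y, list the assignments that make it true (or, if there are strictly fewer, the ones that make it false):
is true only for:
  g=True, m=False, u=True, y=True;
  g=True, m=True, u=True, y=True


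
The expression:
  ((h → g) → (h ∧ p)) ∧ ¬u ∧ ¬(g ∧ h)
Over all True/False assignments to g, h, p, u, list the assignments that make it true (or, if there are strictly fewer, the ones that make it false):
is true only for:
  g=False, h=True, p=False, u=False;
  g=False, h=True, p=True, u=False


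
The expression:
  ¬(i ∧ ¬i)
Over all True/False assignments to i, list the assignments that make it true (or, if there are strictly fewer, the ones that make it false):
is always true.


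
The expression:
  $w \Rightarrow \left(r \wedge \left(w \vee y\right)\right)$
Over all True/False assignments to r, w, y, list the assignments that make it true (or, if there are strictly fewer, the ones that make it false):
is false only for:
  r=False, w=True, y=False;
  r=False, w=True, y=True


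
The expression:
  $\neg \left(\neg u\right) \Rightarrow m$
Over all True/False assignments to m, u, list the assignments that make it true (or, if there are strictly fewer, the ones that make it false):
is false only for:
  m=False, u=True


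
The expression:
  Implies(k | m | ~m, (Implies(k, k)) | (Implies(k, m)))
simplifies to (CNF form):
True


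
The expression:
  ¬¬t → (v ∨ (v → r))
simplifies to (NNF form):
True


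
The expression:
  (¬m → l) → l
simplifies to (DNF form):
l ∨ ¬m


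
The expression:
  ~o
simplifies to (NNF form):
~o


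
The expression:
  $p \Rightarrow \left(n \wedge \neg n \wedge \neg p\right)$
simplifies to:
$\neg p$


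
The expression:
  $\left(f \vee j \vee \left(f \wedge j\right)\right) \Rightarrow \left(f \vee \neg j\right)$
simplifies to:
$f \vee \neg j$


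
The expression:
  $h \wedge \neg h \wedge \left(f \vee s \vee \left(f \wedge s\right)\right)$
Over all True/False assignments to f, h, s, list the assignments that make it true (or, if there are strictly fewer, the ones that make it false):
is never true.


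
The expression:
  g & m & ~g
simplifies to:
False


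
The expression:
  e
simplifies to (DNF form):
e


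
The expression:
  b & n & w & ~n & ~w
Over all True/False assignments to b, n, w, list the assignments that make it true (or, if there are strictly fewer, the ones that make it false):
is never true.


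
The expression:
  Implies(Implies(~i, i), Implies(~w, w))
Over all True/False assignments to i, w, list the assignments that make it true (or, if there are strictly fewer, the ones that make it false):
is false only for:
  i=True, w=False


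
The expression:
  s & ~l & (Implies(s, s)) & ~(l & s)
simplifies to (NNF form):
s & ~l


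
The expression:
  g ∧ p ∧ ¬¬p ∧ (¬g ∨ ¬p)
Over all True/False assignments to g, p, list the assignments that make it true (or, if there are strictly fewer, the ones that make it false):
is never true.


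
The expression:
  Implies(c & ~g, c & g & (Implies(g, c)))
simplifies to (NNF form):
g | ~c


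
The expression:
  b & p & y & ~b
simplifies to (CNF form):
False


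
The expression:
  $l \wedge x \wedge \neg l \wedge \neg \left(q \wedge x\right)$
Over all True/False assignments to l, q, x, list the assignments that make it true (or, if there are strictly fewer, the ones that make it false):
is never true.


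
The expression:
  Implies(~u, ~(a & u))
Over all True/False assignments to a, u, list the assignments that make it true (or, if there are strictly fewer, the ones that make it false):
is always true.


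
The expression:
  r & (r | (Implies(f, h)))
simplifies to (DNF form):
r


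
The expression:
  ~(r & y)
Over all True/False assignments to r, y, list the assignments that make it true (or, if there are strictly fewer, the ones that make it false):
is false only for:
  r=True, y=True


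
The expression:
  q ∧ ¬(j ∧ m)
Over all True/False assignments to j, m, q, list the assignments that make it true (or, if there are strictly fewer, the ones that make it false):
is true only for:
  j=False, m=False, q=True;
  j=False, m=True, q=True;
  j=True, m=False, q=True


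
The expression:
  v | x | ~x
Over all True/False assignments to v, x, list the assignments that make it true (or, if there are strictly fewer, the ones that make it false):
is always true.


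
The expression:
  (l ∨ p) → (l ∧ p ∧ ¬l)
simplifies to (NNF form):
¬l ∧ ¬p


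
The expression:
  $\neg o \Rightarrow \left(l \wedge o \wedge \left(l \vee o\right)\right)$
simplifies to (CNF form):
$o$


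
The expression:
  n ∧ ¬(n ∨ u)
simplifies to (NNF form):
False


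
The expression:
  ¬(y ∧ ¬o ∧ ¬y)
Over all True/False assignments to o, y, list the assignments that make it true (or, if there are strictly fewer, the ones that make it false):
is always true.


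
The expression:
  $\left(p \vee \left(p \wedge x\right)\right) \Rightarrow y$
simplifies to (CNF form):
$y \vee \neg p$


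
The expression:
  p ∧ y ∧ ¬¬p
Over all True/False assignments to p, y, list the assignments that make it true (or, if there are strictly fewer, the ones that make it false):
is true only for:
  p=True, y=True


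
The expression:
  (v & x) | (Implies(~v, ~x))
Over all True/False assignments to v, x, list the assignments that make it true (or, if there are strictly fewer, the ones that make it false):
is false only for:
  v=False, x=True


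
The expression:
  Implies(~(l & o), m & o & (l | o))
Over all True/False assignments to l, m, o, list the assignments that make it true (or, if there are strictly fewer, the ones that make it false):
is true only for:
  l=False, m=True, o=True;
  l=True, m=False, o=True;
  l=True, m=True, o=True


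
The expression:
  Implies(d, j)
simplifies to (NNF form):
j | ~d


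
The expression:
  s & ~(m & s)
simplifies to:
s & ~m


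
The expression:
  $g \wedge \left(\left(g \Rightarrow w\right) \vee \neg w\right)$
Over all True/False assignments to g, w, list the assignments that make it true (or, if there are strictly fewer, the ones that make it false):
is true only for:
  g=True, w=False;
  g=True, w=True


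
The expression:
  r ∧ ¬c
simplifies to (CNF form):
r ∧ ¬c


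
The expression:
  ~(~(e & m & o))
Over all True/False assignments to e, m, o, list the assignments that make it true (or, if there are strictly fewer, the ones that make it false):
is true only for:
  e=True, m=True, o=True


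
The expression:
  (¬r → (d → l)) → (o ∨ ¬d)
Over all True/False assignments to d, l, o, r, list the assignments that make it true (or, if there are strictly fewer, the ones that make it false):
is false only for:
  d=True, l=False, o=False, r=True;
  d=True, l=True, o=False, r=False;
  d=True, l=True, o=False, r=True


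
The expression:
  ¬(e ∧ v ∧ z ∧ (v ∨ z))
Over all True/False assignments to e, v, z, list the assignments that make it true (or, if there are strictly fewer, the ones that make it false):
is false only for:
  e=True, v=True, z=True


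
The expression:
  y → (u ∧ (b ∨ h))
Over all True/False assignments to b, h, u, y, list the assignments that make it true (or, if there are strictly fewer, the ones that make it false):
is false only for:
  b=False, h=False, u=False, y=True;
  b=False, h=False, u=True, y=True;
  b=False, h=True, u=False, y=True;
  b=True, h=False, u=False, y=True;
  b=True, h=True, u=False, y=True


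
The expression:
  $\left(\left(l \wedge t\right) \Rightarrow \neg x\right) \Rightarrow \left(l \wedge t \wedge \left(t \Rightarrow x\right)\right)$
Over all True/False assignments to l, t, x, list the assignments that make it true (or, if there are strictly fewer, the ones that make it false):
is true only for:
  l=True, t=True, x=True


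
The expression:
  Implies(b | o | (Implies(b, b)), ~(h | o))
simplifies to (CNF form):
~h & ~o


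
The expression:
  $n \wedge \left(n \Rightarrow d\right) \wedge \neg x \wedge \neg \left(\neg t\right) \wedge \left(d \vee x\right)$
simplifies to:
$d \wedge n \wedge t \wedge \neg x$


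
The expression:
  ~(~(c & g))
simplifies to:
c & g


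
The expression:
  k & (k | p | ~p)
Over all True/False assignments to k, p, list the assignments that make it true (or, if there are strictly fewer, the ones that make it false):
is true only for:
  k=True, p=False;
  k=True, p=True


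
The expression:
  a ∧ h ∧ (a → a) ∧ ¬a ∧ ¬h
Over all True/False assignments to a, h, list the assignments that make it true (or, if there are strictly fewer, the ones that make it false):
is never true.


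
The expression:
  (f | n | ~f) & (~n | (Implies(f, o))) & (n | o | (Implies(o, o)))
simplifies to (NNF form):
o | ~f | ~n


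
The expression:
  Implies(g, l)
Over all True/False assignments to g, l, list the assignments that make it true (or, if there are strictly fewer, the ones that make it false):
is false only for:
  g=True, l=False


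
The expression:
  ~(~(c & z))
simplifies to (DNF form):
c & z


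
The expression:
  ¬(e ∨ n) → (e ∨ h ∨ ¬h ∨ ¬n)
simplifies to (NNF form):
True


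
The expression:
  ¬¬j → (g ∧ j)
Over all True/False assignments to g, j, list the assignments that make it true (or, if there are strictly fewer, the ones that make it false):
is false only for:
  g=False, j=True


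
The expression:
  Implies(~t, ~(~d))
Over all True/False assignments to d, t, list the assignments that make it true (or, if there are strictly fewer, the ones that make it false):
is false only for:
  d=False, t=False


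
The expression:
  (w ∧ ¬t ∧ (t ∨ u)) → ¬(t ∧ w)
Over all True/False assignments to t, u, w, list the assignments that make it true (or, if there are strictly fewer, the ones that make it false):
is always true.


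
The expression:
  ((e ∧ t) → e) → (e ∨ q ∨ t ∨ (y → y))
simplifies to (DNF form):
True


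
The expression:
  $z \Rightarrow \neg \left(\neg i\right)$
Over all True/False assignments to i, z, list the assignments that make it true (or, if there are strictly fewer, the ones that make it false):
is false only for:
  i=False, z=True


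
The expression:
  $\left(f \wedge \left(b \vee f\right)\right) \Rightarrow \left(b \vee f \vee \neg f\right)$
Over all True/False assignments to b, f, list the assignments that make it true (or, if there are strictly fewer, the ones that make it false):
is always true.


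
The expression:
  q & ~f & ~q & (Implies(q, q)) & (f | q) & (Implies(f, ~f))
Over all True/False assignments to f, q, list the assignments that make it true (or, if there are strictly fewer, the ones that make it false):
is never true.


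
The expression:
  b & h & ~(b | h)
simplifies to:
False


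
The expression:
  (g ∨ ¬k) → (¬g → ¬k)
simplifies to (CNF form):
True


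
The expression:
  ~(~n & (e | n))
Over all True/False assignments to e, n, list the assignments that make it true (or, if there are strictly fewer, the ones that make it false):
is false only for:
  e=True, n=False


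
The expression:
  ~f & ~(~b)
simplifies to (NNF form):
b & ~f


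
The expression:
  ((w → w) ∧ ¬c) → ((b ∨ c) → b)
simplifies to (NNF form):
True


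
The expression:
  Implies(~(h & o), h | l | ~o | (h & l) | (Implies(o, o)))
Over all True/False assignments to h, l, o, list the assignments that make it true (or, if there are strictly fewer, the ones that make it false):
is always true.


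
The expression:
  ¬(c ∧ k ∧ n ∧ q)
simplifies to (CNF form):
¬c ∨ ¬k ∨ ¬n ∨ ¬q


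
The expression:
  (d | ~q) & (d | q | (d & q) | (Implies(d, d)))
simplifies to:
d | ~q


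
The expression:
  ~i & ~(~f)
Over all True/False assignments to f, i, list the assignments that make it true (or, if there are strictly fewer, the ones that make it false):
is true only for:
  f=True, i=False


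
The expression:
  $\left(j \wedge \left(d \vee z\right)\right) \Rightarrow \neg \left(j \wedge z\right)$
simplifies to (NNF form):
$\neg j \vee \neg z$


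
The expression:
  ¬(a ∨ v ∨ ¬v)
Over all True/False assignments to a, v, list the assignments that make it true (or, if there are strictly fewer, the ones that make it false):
is never true.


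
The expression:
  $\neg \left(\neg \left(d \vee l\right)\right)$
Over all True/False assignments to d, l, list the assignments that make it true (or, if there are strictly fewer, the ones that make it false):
is false only for:
  d=False, l=False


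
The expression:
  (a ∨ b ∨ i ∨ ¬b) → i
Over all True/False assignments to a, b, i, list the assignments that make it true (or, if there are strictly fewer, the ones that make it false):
is true only for:
  a=False, b=False, i=True;
  a=False, b=True, i=True;
  a=True, b=False, i=True;
  a=True, b=True, i=True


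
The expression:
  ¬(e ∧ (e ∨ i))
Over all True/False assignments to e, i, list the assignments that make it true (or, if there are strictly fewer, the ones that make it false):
is true only for:
  e=False, i=False;
  e=False, i=True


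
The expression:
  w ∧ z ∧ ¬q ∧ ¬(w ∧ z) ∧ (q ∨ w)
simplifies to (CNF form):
False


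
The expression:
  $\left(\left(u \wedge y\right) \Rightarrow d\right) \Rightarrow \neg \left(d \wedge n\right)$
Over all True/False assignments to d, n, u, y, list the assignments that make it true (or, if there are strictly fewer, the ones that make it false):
is false only for:
  d=True, n=True, u=False, y=False;
  d=True, n=True, u=False, y=True;
  d=True, n=True, u=True, y=False;
  d=True, n=True, u=True, y=True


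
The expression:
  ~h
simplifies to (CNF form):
~h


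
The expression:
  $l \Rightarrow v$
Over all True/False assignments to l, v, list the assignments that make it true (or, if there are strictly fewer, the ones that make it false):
is false only for:
  l=True, v=False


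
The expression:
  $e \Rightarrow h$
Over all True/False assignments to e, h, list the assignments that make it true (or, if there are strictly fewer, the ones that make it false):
is false only for:
  e=True, h=False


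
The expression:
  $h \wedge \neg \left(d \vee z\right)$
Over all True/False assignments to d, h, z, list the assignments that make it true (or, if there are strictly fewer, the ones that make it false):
is true only for:
  d=False, h=True, z=False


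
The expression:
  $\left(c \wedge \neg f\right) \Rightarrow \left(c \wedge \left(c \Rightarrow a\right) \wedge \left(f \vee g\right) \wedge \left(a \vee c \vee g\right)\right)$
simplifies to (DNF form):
$f \vee \left(a \wedge g\right) \vee \neg c$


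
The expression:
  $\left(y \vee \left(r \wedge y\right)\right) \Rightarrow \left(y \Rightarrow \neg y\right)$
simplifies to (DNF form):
$\neg y$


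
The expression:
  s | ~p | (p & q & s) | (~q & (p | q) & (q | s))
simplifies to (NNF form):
s | ~p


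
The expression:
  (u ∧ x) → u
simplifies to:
True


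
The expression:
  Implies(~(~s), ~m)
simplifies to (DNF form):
~m | ~s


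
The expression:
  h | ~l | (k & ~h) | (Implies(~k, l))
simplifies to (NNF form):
True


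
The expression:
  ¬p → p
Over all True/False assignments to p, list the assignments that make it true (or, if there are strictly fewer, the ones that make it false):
is true only for:
  p=True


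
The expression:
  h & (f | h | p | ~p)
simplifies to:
h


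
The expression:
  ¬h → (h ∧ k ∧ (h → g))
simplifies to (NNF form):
h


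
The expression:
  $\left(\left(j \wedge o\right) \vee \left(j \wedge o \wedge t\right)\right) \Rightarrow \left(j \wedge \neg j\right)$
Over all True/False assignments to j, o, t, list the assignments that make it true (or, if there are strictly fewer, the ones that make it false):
is false only for:
  j=True, o=True, t=False;
  j=True, o=True, t=True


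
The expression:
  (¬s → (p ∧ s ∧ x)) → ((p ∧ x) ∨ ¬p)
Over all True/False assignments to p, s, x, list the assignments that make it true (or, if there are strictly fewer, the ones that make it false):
is false only for:
  p=True, s=True, x=False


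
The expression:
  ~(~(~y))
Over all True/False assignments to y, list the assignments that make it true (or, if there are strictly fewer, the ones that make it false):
is true only for:
  y=False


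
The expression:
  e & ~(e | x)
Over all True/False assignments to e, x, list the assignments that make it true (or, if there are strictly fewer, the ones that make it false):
is never true.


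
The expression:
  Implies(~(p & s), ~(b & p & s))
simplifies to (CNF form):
True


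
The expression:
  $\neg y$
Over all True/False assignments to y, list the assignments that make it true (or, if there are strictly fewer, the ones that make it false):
is true only for:
  y=False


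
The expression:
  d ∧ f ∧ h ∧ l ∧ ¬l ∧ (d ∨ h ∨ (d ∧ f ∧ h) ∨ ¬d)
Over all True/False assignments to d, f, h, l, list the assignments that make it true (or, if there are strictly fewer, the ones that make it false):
is never true.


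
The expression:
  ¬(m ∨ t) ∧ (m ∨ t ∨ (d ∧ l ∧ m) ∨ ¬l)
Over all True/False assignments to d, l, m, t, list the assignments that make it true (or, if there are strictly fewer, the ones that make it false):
is true only for:
  d=False, l=False, m=False, t=False;
  d=True, l=False, m=False, t=False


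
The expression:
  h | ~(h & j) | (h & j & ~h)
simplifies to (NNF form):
True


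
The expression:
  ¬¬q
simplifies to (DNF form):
q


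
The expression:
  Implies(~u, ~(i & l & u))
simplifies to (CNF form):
True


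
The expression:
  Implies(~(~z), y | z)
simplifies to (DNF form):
True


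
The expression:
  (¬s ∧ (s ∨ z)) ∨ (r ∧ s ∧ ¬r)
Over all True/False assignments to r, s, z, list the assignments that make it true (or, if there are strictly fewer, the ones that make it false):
is true only for:
  r=False, s=False, z=True;
  r=True, s=False, z=True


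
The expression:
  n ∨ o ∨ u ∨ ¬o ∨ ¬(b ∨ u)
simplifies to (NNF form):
True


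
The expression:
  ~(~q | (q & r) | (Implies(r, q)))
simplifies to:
False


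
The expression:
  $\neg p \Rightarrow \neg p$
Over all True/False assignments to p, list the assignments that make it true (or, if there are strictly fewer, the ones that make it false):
is always true.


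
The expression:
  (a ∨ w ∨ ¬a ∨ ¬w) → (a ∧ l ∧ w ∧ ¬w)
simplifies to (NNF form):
False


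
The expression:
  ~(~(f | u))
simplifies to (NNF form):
f | u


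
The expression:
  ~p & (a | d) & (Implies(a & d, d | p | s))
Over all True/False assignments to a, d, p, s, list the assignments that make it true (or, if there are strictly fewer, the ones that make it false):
is true only for:
  a=False, d=True, p=False, s=False;
  a=False, d=True, p=False, s=True;
  a=True, d=False, p=False, s=False;
  a=True, d=False, p=False, s=True;
  a=True, d=True, p=False, s=False;
  a=True, d=True, p=False, s=True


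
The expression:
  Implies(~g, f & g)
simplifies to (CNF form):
g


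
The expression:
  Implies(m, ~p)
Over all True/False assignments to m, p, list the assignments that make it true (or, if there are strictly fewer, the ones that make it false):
is false only for:
  m=True, p=True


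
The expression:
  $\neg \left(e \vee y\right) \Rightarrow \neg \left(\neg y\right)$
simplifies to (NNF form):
$e \vee y$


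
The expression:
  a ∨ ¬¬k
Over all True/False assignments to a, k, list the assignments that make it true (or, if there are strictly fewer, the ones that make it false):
is false only for:
  a=False, k=False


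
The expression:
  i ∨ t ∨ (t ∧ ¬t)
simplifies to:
i ∨ t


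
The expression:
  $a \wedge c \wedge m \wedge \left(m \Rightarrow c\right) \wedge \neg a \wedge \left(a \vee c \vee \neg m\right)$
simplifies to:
$\text{False}$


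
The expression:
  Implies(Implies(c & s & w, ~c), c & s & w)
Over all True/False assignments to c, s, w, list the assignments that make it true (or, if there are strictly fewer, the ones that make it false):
is true only for:
  c=True, s=True, w=True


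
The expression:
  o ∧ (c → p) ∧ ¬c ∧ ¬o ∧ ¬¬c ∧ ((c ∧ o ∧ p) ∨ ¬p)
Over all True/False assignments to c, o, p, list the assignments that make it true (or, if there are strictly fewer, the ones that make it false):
is never true.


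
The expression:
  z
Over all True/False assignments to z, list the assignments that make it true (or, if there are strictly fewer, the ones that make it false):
is true only for:
  z=True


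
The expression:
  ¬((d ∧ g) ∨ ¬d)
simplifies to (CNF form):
d ∧ ¬g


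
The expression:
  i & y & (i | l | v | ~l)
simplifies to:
i & y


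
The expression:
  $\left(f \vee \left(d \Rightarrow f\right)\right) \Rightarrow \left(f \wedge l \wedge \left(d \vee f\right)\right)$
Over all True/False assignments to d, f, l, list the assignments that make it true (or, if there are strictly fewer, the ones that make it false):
is true only for:
  d=False, f=True, l=True;
  d=True, f=False, l=False;
  d=True, f=False, l=True;
  d=True, f=True, l=True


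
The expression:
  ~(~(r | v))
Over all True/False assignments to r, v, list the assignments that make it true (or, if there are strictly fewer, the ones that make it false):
is false only for:
  r=False, v=False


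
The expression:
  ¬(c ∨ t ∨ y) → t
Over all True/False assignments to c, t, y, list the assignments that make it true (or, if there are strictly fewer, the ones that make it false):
is false only for:
  c=False, t=False, y=False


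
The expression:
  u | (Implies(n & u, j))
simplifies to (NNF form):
True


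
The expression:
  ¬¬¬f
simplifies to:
¬f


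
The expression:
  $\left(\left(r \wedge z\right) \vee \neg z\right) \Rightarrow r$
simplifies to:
$r \vee z$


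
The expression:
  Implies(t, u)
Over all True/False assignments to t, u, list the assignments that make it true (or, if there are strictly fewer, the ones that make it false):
is false only for:
  t=True, u=False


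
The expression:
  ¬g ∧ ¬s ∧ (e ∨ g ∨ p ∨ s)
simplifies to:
¬g ∧ ¬s ∧ (e ∨ p)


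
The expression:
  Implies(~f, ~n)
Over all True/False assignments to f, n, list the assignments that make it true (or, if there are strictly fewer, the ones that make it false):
is false only for:
  f=False, n=True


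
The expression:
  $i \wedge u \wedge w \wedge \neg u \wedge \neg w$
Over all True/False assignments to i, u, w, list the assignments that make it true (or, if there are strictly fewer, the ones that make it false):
is never true.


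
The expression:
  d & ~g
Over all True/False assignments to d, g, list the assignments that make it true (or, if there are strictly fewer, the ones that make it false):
is true only for:
  d=True, g=False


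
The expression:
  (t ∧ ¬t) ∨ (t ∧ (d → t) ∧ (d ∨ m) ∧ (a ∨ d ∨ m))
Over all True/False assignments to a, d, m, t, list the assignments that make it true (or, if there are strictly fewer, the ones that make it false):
is true only for:
  a=False, d=False, m=True, t=True;
  a=False, d=True, m=False, t=True;
  a=False, d=True, m=True, t=True;
  a=True, d=False, m=True, t=True;
  a=True, d=True, m=False, t=True;
  a=True, d=True, m=True, t=True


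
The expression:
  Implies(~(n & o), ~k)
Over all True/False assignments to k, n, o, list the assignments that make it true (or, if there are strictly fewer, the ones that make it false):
is false only for:
  k=True, n=False, o=False;
  k=True, n=False, o=True;
  k=True, n=True, o=False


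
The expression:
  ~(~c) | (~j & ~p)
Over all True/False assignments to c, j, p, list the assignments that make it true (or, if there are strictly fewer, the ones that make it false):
is false only for:
  c=False, j=False, p=True;
  c=False, j=True, p=False;
  c=False, j=True, p=True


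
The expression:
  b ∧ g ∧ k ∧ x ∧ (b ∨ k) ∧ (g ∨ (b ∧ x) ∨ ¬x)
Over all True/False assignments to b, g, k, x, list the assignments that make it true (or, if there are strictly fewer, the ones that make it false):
is true only for:
  b=True, g=True, k=True, x=True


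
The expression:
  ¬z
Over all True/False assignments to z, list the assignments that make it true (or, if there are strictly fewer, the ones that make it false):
is true only for:
  z=False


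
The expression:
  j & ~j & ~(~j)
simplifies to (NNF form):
False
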